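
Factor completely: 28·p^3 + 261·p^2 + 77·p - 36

(4·p - 1)·(7·p + 4)·(p + 9)

By the rational root theorem, p = -9 is a root, so (p + 9) is a factor; dividing leaves 28·p^2 + 9·p - 4.
The remaining quadratic factors as (4·p - 1)(7·p + 4).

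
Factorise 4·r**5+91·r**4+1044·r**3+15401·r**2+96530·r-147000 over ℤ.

(4·r-5)·(r+12)·(r+14)·(r**2-2·r+175)

Among the possible rational roots, r = -12 is a root, so (r+12) is a factor; dividing leaves 4·r**4+43·r**3+528·r**2+9065·r-12250.
Continuing, r = -14 is a root, giving the factor (r+14) and quotient 4·r**3-13·r**2+710·r-875.
Next, r = 5/4 is a root, so (4·r-5) is a factor; dividing leaves r**2-2·r+175.
The quadratic r**2-2·r+175 has discriminant -696 < 0 and is irreducible over ℤ.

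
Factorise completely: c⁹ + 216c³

Factor out c³ first: what remains is c⁶ + 216.
Recognize a sum of cubes with the parts 6 and c².

c³(c² + 6)(c⁴ - 6c² + 36)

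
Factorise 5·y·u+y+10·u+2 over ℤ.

(5·u+1)·(y+2)

Group as (5·y·u+y) + (10·u+2) = y·(5·u+1) + 2·(5·u+1).
Both groups share the factor (5·u+1).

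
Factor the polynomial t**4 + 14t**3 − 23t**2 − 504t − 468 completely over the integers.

(t + 1)(t + 13)(t + 6)(t − 6)

Trying the rational-root candidates, t = −6 is a root, so (t + 6) is a factor; dividing leaves t**3 + 8t**2 − 71t − 78.
Next, t = −1 is a root, giving the factor (t + 1) and quotient t**2 + 7t − 78.
The remaining quadratic factors as (t − 6)(t + 13).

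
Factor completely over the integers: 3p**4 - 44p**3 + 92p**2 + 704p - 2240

(3p - 14)(p + 4)(p - 10)(p - 4)

Among the possible rational roots, p = 4 is a root, so (p - 4) is a factor; dividing leaves 3p**3 - 32p**2 - 36p + 560.
Continuing, p = 10 is a root, so (p - 10) is a factor; dividing leaves 3p**2 - 2p - 56.
The remaining quadratic factors as (3p - 14)(p + 4).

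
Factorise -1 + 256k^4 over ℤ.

(4k + 1)(4k - 1)(16k^2 + 1)

Difference of squares twice: with A = 4k and B = 1, A⁴ − B⁴ = (A² − B²)(A² + B²), and A² − B² factors again.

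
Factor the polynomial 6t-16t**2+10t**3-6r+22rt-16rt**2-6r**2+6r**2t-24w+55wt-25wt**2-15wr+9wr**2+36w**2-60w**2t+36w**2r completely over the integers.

Group: 4w(9wr-15wt+9w+6rt-6r-10t**2+16t-6) + (r-t)(9wr-15wt+9w+6rt-6r-10t**2+16t-6); both groups contain (9wr-15wt+9w+6rt-6r-10t**2+16t-6), so (4w+r-t) is a factor with cofactor 9wr-15wt+9w+6rt-6r-10t**2+16t-6.
The cofactor groups again: 9wr-15wt+9w+6rt-6r-10t**2+16t-6 = 3w(3r-5t+3) + (2t-2)(3r-5t+3); both groups contain (3r-5t+3), giving (3w+2t-2)(3r-5t+3).

(3w+2t-2)(3r-5t+3)(4w+r-t)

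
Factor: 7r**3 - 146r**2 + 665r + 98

(7r + 1)(r - 14)(r - 7)

By the rational root theorem, r = 14 is a root, so (r - 14) is a factor; dividing leaves 7r**2 - 48r - 7.
The remaining quadratic factors as (7r + 1)(r - 7).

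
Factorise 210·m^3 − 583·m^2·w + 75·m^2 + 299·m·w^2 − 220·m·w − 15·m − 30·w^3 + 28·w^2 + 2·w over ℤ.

Group: 7·m·(30·m^2 − 19·m·w + 15·m + 2·w^2 − 2·w) + (−15·w − 1)·(30·m^2 − 19·m·w + 15·m + 2·w^2 − 2·w); both groups contain (30·m^2 − 19·m·w + 15·m + 2·w^2 − 2·w), so (7·m − 15·w − 1) is a factor with cofactor 30·m^2 − 19·m·w + 15·m + 2·w^2 − 2·w.
The cofactor groups again: 30·m^2 − 19·m·w + 15·m + 2·w^2 − 2·w = 2·m·(15·m − 2·w) + (−w + 1)·(15·m − 2·w); both groups contain (15·m − 2·w), giving (2·m − w + 1)·(15·m − 2·w).

(15·m − 2·w)·(2·m − w + 1)·(7·m − 15·w − 1)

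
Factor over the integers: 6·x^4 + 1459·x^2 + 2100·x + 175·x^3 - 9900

(6·x - 11)·(x + 10)·(x + 15)·(x + 6)

Among the possible rational roots, x = -10 is a root, so (x + 10) is a factor; dividing leaves 6·x^3 + 115·x^2 + 309·x - 990.
Next, x = -6 is a root, so (x + 6) divides it; the quotient is 6·x^2 + 79·x - 165.
The remaining quadratic factors as (6·x - 11)(x + 15).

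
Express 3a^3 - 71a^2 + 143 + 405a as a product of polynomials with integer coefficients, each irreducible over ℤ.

(3a + 1)(a - 11)(a - 13)

Among the possible rational roots, a = -1/3 is a root, giving the factor (3a + 1) and quotient a^2 - 24a + 143.
The remaining quadratic factors as (a - 13)(a - 11).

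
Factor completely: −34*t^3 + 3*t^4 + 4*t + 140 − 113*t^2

By the rational root theorem, t = −5/3 is a root, so (3*t + 5) is a factor; dividing leaves t^3 − 13*t^2 − 16*t + 28.
Next, t = 1 is a root, so (t − 1) divides it; the quotient is t^2 − 12*t − 28.
The remaining quadratic factors as (t − 14)(t + 2).

(3*t + 5)*(t + 2)*(t − 1)*(t − 14)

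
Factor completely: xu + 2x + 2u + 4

Group as (xu + 2x) + (2u + 4) = x(u + 2) + 2(u + 2).
Both groups share the factor (u + 2).

(u + 2)(x + 2)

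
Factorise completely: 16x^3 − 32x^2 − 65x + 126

(4x − 7)(4x − 9)(x + 2)

Trying the rational-root candidates, x = 7/4 is a root, so (4x − 7) divides it; the quotient is 4x^2 − x − 18.
The remaining quadratic factors as (4x − 9)(x + 2).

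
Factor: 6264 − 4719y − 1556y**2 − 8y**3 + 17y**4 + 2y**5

By the rational root theorem, y = −9/2 is a root, so (2y + 9) is a factor; dividing leaves y**4 + 4y**3 − 22y**2 − 679y + 696.
Then y = 8 is a root, so (y − 8) is a factor; dividing leaves y**3 + 12y**2 + 74y − 87.
Next, y = 1 is a root, giving the factor (y − 1) and quotient y**2 + 13y + 87.
The quadratic y**2 + 13y + 87 has discriminant −179 < 0 and is irreducible over ℤ.

(2y + 9)(y − 1)(y − 8)(y**2 + 13y + 87)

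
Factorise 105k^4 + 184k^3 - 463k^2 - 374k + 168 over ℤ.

Testing divisors of the constant over divisors of the leading coefficient, k = -1 is a root, so (k + 1) divides it; the quotient is 105k^3 + 79k^2 - 542k + 168.
Continuing, k = 12/7 is a root, so (7k - 12) is a factor; dividing leaves 15k^2 + 37k - 14.
The remaining quadratic factors as (3k - 1)(5k + 14).

(3k - 1)(5k + 14)(7k - 12)(k + 1)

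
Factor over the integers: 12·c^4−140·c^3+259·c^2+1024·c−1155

(2·c−11)·(2·c−15)·(3·c+7)·(c−1)

Testing divisors of the constant over divisors of the leading coefficient, c = 11/2 is a root, giving the factor (2·c−11) and quotient 6·c^3−37·c^2−74·c+105.
Continuing, c = −7/3 is a root, giving the factor (3·c+7) and quotient 2·c^2−17·c+15.
The remaining quadratic factors as (c−1)(2·c−15).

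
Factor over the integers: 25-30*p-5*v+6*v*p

Group as (6*v*p-5*v) + (-30*p+25) = v*(6*p-5) - 5*(6*p-5).
Both groups share the factor (6*p-5).

(6*p-5)*(v-5)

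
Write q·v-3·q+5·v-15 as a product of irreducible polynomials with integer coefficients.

Group as (q·v-3·q) + (5·v-15) = q·(v-3) + 5·(v-3).
Both groups share the factor (v-3).

(q+5)·(v-3)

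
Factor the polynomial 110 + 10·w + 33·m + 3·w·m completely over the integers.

Group as (3·w·m + 10·w) + (33·m + 110) = w·(3·m + 10) + 11·(3·m + 10).
Both groups share the factor (3·m + 10).

(3·m + 10)·(w + 11)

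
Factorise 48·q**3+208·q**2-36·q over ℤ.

4·q·(2·q+9)·(6·q-1)

Pull out the common factor 4·q, then factor the remaining trinomial.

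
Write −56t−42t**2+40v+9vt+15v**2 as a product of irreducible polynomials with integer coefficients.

Group: 5v(3v+6t+8) − 7t(3v+6t+8); both groups contain (3v+6t+8).

(5v−7t)(3v+6t+8)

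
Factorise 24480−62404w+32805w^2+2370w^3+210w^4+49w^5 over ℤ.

(7w−4)(7w−8)(w+9)(w^2−3w+85)

Trying the rational-root candidates, w = −9 is a root, so (w+9) divides it; the quotient is 49w^4−231w^3+4449w^2−7236w+2720.
Next, w = 8/7 is a root, so (7w−8) is a factor; dividing leaves 7w^3−25w^2+607w−340.
Continuing, w = 4/7 is a root, giving the factor (7w−4) and quotient w^2−3w+85.
The quadratic w^2−3w+85 has discriminant −331 < 0 and is irreducible over ℤ.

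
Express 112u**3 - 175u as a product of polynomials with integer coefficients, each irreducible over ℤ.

Every term has a factor of 7u. Then 16u**2 - 25 = (4u)² − (5)².

7u(4u + 5)(4u - 5)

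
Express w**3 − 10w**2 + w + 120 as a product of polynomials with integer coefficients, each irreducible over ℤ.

(w + 3)(w − 5)(w − 8)

By the rational root theorem, w = 8 is a root, so (w − 8) is a factor; dividing leaves w**2 − 2w − 15.
The remaining quadratic factors as (w + 3)(w − 5).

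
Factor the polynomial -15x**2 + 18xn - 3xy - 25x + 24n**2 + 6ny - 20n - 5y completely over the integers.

-(3x - 6n + 5)(5x + 4n + y)

Group: -5x(3x - 6n + 5) + (-4n - y)(3x - 6n + 5); both groups contain (3x - 6n + 5).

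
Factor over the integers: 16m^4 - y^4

(2m + y)(2m - y)(4m^2 + y^2)

(2m)⁴ − (y)⁴ = ((2m)² − (y)²)((2m)² + (y)²); the first factor splits again, the second (4m^2 + y^2) is irreducible.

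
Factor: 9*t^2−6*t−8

Need a pair with product 9·(−8) = −72 and sum −6: that's −12 and 6.
Split the middle term: 9*t^2−12*t + 6*t−8 = 3*t*(3*t−4) + 2*(3*t−4).

(3*t+2)*(3*t−4)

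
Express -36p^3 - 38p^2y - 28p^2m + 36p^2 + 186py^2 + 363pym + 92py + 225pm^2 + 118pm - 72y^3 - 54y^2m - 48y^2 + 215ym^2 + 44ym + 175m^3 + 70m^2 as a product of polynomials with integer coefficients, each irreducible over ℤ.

-(2p - 3y - 5m - 2)(2p + 6y + 5m)(9p - 4y + 7m)

Group: 2p(-18p^2 + 35py + 31pm + 18p - 12y^2 + ym - 8y + 35m^2 + 14m) + (6y + 5m)(-18p^2 + 35py + 31pm + 18p - 12y^2 + ym - 8y + 35m^2 + 14m); both groups contain (-18p^2 + 35py + 31pm + 18p - 12y^2 + ym - 8y + 35m^2 + 14m), so (2p + 6y + 5m) is a factor with cofactor -18p^2 + 35py + 31pm + 18p - 12y^2 + ym - 8y + 35m^2 + 14m.
The cofactor groups again: -18p^2 + 35py + 31pm + 18p - 12y^2 + ym - 8y + 35m^2 + 14m = -2p(9p - 4y + 7m) + (3y + 5m + 2)(9p - 4y + 7m); both groups contain (9p - 4y + 7m), giving -(2p - 3y - 5m - 2)(9p - 4y + 7m).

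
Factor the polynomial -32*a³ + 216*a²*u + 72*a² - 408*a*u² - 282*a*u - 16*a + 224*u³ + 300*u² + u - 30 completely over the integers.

-(2*a - 8*u - 3)*(4*a - 4*u - 5)*(4*a - 7*u + 2)

Group: 4*a*(-8*a² + 46*a*u + 8*a - 56*u² - 5*u + 6) + (-4*u - 5)*(-8*a² + 46*a*u + 8*a - 56*u² - 5*u + 6); both groups contain (-8*a² + 46*a*u + 8*a - 56*u² - 5*u + 6), so (4*a - 4*u - 5) is a factor with cofactor -8*a² + 46*a*u + 8*a - 56*u² - 5*u + 6.
The cofactor groups again: -8*a² + 46*a*u + 8*a - 56*u² - 5*u + 6 = -4*a*(2*a - 8*u - 3) + (7*u - 2)*(2*a - 8*u - 3); both groups contain (2*a - 8*u - 3), giving -(4*a - 7*u + 2)*(2*a - 8*u - 3).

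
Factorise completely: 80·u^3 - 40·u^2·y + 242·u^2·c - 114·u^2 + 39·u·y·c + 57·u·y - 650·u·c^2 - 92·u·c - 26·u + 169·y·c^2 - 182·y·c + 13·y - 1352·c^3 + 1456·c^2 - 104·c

Group: 2·u·(40·u^2 - 39·u·c - 57·u - 169·c^2 + 182·c - 13) + (-y + 8·c)·(40·u^2 - 39·u·c - 57·u - 169·c^2 + 182·c - 13); both groups contain (40·u^2 - 39·u·c - 57·u - 169·c^2 + 182·c - 13), so (2·u - y + 8·c) is a factor with cofactor 40·u^2 - 39·u·c - 57·u - 169·c^2 + 182·c - 13.
The cofactor groups again: 40·u^2 - 39·u·c - 57·u - 169·c^2 + 182·c - 13 = 5·u·(8·u + 13·c - 13) + (-13·c + 1)·(8·u + 13·c - 13); both groups contain (8·u + 13·c - 13), giving (5·u - 13·c + 1)·(8·u + 13·c - 13).

(5·u - 13·c + 1)·(8·u + 13·c - 13)·(2·u - y + 8·c)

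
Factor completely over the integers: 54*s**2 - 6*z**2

Factor out 6, leaving 9*s**2 - z**2, which is a difference of two squares.

6*(3*s + z)*(3*s - z)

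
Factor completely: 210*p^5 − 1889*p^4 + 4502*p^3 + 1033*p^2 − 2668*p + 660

(5*p − 2)*(6*p + 5)*(7*p − 3)*(p^2 − 9*p + 22)

Among the possible rational roots, p = 2/5 is a root, so (5*p − 2) is a factor; dividing leaves 42*p^4 − 361*p^3 + 756*p^2 + 509*p − 330.
Next, p = −5/6 is a root, so (6*p + 5) is a factor; dividing leaves 7*p^3 − 66*p^2 + 181*p − 66.
Then p = 3/7 is a root, so (7*p − 3) is a factor; dividing leaves p^2 − 9*p + 22.
The quadratic p^2 − 9*p + 22 has discriminant −7 < 0 and is irreducible over ℤ.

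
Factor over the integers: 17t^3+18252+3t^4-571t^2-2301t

(3t-13)(t+13)(t+9)(t-12)

Trying the rational-root candidates, t = -9 is a root, so (t+9) divides it; the quotient is 3t^3-10t^2-481t+2028.
Continuing, t = 13/3 is a root, so (3t-13) is a factor; dividing leaves t^2+t-156.
The remaining quadratic factors as (t+13)(t-12).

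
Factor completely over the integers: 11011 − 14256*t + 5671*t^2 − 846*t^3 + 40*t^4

Among the possible rational roots, t = 11/2 is a root, giving the factor (2*t − 11) and quotient 20*t^3 − 313*t^2 + 1114*t − 1001.
Continuing, t = 13/4 is a root, so (4*t − 13) is a factor; dividing leaves 5*t^2 − 62*t + 77.
The remaining quadratic factors as (t − 11)(5*t − 7).

(2*t − 11)*(4*t − 13)*(5*t − 7)*(t − 11)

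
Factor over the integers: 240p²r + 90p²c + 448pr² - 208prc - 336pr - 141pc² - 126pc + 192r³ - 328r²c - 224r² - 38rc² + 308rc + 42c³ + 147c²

(5p + 6r - 2c - 7)(6p + 4r - 7c)(8r + 3c)

Group: 5p(48pr + 18pc + 32r² - 44rc - 21c²) + (6r - 2c - 7)(48pr + 18pc + 32r² - 44rc - 21c²); both groups contain (48pr + 18pc + 32r² - 44rc - 21c²), so (5p + 6r - 2c - 7) is a factor with cofactor 48pr + 18pc + 32r² - 44rc - 21c².
The cofactor groups again: 48pr + 18pc + 32r² - 44rc - 21c² = 8r(6p + 4r - 7c) + 3c(6p + 4r - 7c); both groups contain (6p + 4r - 7c), giving (8r + 3c)(6p + 4r - 7c).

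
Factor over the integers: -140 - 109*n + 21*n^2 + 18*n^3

Among the possible rational roots, n = -4/3 is a root, giving the factor (3*n + 4) and quotient 6*n^2 - n - 35.
The remaining quadratic factors as (2*n - 5)(3*n + 7).

(2*n - 5)*(3*n + 4)*(3*n + 7)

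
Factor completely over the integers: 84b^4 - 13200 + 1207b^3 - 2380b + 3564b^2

Among the possible rational roots, b = -10/3 is a root, so (3b + 10) divides it; the quotient is 28b^3 + 309b^2 + 158b - 1320.
Then b = -11/4 is a root, so (4b + 11) divides it; the quotient is 7b^2 + 58b - 120.
The remaining quadratic factors as (7b - 12)(b + 10).

(3b + 10)(4b + 11)(7b - 12)(b + 10)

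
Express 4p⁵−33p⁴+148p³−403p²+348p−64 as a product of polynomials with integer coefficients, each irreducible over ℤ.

Trying the rational-root candidates, p = 1/4 is a root, so (4p−1) is a factor; dividing leaves p⁴−8p³+35p²−92p+64.
Continuing, p = 1 is a root, so (p−1) divides it; the quotient is p³−7p²+28p−64.
Then p = 4 is a root, so (p−4) divides it; the quotient is p²−3p+16.
The quadratic p²−3p+16 has discriminant −55 < 0 and is irreducible over ℤ.

(4p−1)(p−1)(p−4)(p²−3p+16)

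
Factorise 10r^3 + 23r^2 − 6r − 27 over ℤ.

Among the possible rational roots, r = −3/2 is a root, so (2r + 3) is a factor; dividing leaves 5r^2 + 4r − 9.
The remaining quadratic factors as (r − 1)(5r + 9).

(2r + 3)(5r + 9)(r − 1)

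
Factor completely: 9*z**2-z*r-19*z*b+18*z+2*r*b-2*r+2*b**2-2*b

(z-2*b+2)*(9*z-r-b)

Group: z*(9*z-r-b) + (-2*b+2)*(9*z-r-b); both groups contain (9*z-r-b).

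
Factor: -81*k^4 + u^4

(u - 3*k)*(u + 3*k)*(u^2 + 9*k^2)

Write as (u^2)² − (9*k^2)², then factor u^2 - 9*k^2 once more.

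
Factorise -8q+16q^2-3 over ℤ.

(4q+1)(4q-3)

Need a pair with product 16·(-3) = -48 and sum -8: that's -12 and 4.
Split the middle term: 16q^2-12q + 4q-3 = 4q(4q-3) + (4q-3).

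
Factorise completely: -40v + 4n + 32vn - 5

Group as (32vn - 40v) + (4n - 5) = 8v(4n - 5) + (4n - 5).
Both groups share the factor (4n - 5).

(4n - 5)(8v + 1)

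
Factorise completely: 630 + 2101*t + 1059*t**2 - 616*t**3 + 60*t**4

Testing divisors of the constant over divisors of the leading coefficient, t = -2/5 is a root, so (5*t + 2) is a factor; dividing leaves 12*t**3 - 128*t**2 + 263*t + 315.
Continuing, t = 7 is a root, giving the factor (t - 7) and quotient 12*t**2 - 44*t - 45.
The remaining quadratic factors as (2*t - 9)(6*t + 5).

(2*t - 9)*(5*t + 2)*(6*t + 5)*(t - 7)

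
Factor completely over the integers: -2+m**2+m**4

(m+1)(m-1)(m**2+2)

Substitute u = m**2 to get a quadratic in u, then factor.
m**2-1 is a difference of squares.
m**2+2 is irreducible over ℤ (always positive, so no real roots).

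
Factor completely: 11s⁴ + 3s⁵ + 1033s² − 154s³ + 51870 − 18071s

By the rational root theorem, s = 7 is a root, giving the factor (s − 7) and quotient 3s⁴ + 32s³ + 70s² + 1523s − 7410.
Next, s = 10/3 is a root, so (3s − 10) is a factor; dividing leaves s³ + 14s² + 70s + 741.
Then s = −13 is a root, giving the factor (s + 13) and quotient s² + s + 57.
The quadratic s² + s + 57 has discriminant −227 < 0 and is irreducible over ℤ.

(3s − 10)(s + 13)(s − 7)(s² + s + 57)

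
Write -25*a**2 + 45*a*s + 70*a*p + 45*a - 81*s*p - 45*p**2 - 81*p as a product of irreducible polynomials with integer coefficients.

Group: -5*a*(5*a - 9*s - 5*p - 9) + 9*p*(5*a - 9*s - 5*p - 9); both groups contain (5*a - 9*s - 5*p - 9).

-(5*a - 9*s - 5*p - 9)*(5*a - 9*p)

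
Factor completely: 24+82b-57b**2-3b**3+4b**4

(4b+1)(b+4)(b-2)(b-3)

Among the possible rational roots, b = -1/4 is a root, so (4b+1) is a factor; dividing leaves b**3-b**2-14b+24.
Next, b = -4 is a root, so (b+4) divides it; the quotient is b**2-5b+6.
The remaining quadratic factors as (b-3)(b-2).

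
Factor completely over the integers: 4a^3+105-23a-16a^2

Trying the rational-root candidates, a = 7/2 is a root, so (2a-7) divides it; the quotient is 2a^2-a-15.
The remaining quadratic factors as (2a+5)(a-3).

(2a+5)(2a-7)(a-3)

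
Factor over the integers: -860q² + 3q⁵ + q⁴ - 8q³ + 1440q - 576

Among the possible rational roots, q = 2/3 is a root, so (3q - 2) is a factor; dividing leaves q⁴ + q³ - 2q² - 288q + 288.
Next, q = 6 is a root, giving the factor (q - 6) and quotient q³ + 7q² + 40q - 48.
Continuing, q = 1 is a root, so (q - 1) is a factor; dividing leaves q² + 8q + 48.
The quadratic q² + 8q + 48 has discriminant -128 < 0 and is irreducible over ℤ.

(3q - 2)(q - 1)(q - 6)(q² + 8q + 48)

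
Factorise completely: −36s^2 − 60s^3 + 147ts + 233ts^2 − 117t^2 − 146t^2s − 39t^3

Group: 3t(−13t^2 − 53ts − 39t + 60s^2 + 36s) − s(−13t^2 − 53ts − 39t + 60s^2 + 36s); both groups contain (−13t^2 − 53ts − 39t + 60s^2 + 36s), so (3t − s) is a factor with cofactor −13t^2 − 53ts − 39t + 60s^2 + 36s.
The cofactor groups again: −13t^2 − 53ts − 39t + 60s^2 + 36s = −13t(t + 5s + 3) + 12s(t + 5s + 3); both groups contain (t + 5s + 3), giving −(13t − 12s)(t + 5s + 3).

−(13t − 12s)(3t − s)(t + 5s + 3)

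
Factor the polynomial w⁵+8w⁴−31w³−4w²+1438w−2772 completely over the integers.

(w+7)(w+9)(w−2)(w²−6w+22)

Testing divisors of the constant over divisors of the leading coefficient, w = −7 is a root, so (w+7) divides it; the quotient is w⁴+w³−38w²+262w−396.
Next, w = 2 is a root, so (w−2) is a factor; dividing leaves w³+3w²−32w+198.
Then w = −9 is a root, giving the factor (w+9) and quotient w²−6w+22.
The quadratic w²−6w+22 has discriminant −52 < 0 and is irreducible over ℤ.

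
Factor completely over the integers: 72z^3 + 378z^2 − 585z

9z(2z + 13)(4z − 5)

Pull out the common factor 9z, then factor the remaining trinomial.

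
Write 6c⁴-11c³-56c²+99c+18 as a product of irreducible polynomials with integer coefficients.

Trying the rational-root candidates, c = -3 is a root, so (c+3) is a factor; dividing leaves 6c³-29c²+31c+6.
Then c = -1/6 is a root, so (6c+1) divides it; the quotient is c²-5c+6.
The remaining quadratic factors as (c-2)(c-3).

(6c+1)(c+3)(c-2)(c-3)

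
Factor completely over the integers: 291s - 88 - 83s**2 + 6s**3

Testing divisors of the constant over divisors of the leading coefficient, s = 1/3 is a root, so (3s - 1) is a factor; dividing leaves 2s**2 - 27s + 88.
The remaining quadratic factors as (s - 8)(2s - 11).

(2s - 11)(3s - 1)(s - 8)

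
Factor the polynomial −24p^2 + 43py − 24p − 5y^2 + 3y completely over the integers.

Group: −3p(8p − y) + (5y − 3)(8p − y); both groups contain (8p − y).

−(3p − 5y + 3)(8p − y)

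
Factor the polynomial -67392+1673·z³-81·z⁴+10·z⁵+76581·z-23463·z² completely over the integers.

Among the possible rational roots, z = 3/2 is a root, giving the factor (2·z-3) and quotient 5·z⁴-33·z³+787·z²-10551·z+22464.
Continuing, z = 13/5 is a root, so (5·z-13) divides it; the quotient is z³-4·z²+147·z-1728.
Continuing, z = 9 is a root, so (z-9) is a factor; dividing leaves z²+5·z+192.
The quadratic z²+5·z+192 has discriminant -743 < 0 and is irreducible over ℤ.

(2·z-3)·(5·z-13)·(z-9)·(z²+5·z+192)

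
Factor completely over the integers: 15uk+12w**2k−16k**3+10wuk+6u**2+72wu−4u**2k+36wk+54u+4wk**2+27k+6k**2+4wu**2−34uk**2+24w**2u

Group: 6w(4wu+2wk−4uk+6u−2k**2+3k) + (u+8k+9)(4wu+2wk−4uk+6u−2k**2+3k); both groups contain (4wu+2wk−4uk+6u−2k**2+3k), so (6w+u+8k+9) is a factor with cofactor 4wu+2wk−4uk+6u−2k**2+3k.
The cofactor groups again: 4wu+2wk−4uk+6u−2k**2+3k = 2w(2u+k) + (−2k+3)(2u+k); both groups contain (2u+k), giving (2w−2k+3)(2u+k).

(2w−2k+3)(6w+u+8k+9)(2u+k)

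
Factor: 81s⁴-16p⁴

Write as (9s²)² − (4p²)², then factor 9s²-4p² once more.

(3s-2p)(3s+2p)(9s²+4p²)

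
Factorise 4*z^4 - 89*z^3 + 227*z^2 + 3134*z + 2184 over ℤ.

(4*z + 3)*(z + 4)*(z - 13)*(z - 14)

By the rational root theorem, z = -3/4 is a root, so (4*z + 3) divides it; the quotient is z^3 - 23*z^2 + 74*z + 728.
Next, z = 14 is a root, so (z - 14) divides it; the quotient is z^2 - 9*z - 52.
The remaining quadratic factors as (z + 4)(z - 13).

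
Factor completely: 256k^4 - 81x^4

(4k)⁴ − (3x)⁴ = ((4k)² − (3x)²)((4k)² + (3x)²); the first factor splits again, the second (16k^2 + 9x^2) is irreducible.

(4k + 3x)(4k - 3x)(16k^2 + 9x^2)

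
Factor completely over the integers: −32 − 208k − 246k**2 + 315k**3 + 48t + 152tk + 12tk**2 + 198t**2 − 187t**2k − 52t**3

−(13t − 15k − 4)(t + 3k − 4)(4t + 7k + 2)

Group: t(−52t**2 − 31tk − 10t + 105k**2 + 58k + 8) + (3k − 4)(−52t**2 − 31tk − 10t + 105k**2 + 58k + 8); both groups contain (−52t**2 − 31tk − 10t + 105k**2 + 58k + 8), so (t + 3k − 4) is a factor with cofactor −52t**2 − 31tk − 10t + 105k**2 + 58k + 8.
The cofactor groups again: −52t**2 − 31tk − 10t + 105k**2 + 58k + 8 = −13t(4t + 7k + 2) + (15k + 4)(4t + 7k + 2); both groups contain (4t + 7k + 2), giving −(13t − 15k − 4)(4t + 7k + 2).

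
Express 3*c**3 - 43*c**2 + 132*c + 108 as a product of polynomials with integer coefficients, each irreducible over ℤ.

By the rational root theorem, c = 6 is a root, so (c - 6) is a factor; dividing leaves 3*c**2 - 25*c - 18.
The remaining quadratic factors as (c - 9)(3*c + 2).

(3*c + 2)*(c - 6)*(c - 9)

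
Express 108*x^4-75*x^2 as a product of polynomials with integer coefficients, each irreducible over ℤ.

3*x^2*(6*x+5)*(6*x-5)

Pull out the common factor 3*x^2; 36*x^2-25 is a difference of squares.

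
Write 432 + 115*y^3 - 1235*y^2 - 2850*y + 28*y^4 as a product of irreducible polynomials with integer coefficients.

Trying the rational-root candidates, y = 1/7 is a root, giving the factor (7*y - 1) and quotient 4*y^3 + 17*y^2 - 174*y - 432.
Then y = 6 is a root, so (y - 6) is a factor; dividing leaves 4*y^2 + 41*y + 72.
The remaining quadratic factors as (4*y + 9)(y + 8).

(4*y + 9)*(7*y - 1)*(y + 8)*(y - 6)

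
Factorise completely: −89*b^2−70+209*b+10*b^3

Among the possible rational roots, b = 7/2 is a root, so (2*b−7) divides it; the quotient is 5*b^2−27*b+10.
The remaining quadratic factors as (b−5)(5*b−2).

(2*b−7)*(5*b−2)*(b−5)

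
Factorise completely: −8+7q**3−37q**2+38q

Trying the rational-root candidates, q = 4 is a root, so (q−4) divides it; the quotient is 7q**2−9q+2.
The remaining quadratic factors as (q−1)(7q−2).

(7q−2)(q−1)(q−4)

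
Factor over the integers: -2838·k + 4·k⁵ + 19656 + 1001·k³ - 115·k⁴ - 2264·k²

(4·k + 9)·(k - 12)·(k - 13)·(k² - 6·k + 14)

Testing divisors of the constant over divisors of the leading coefficient, k = -9/4 is a root, so (4·k + 9) is a factor; dividing leaves k⁴ - 31·k³ + 320·k² - 1286·k + 2184.
Then k = 12 is a root, giving the factor (k - 12) and quotient k³ - 19·k² + 92·k - 182.
Then k = 13 is a root, so (k - 13) divides it; the quotient is k² - 6·k + 14.
The quadratic k² - 6·k + 14 has discriminant -20 < 0 and is irreducible over ℤ.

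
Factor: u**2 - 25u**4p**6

-u**2(5up**3 + 1)(5up**3 - 1)

Pull out the common factor u**2, leaving -25u**2p**6 + 1.
Recognize a difference of squares with the parts 1 and 5up**3.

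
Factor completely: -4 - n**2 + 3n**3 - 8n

Testing divisors of the constant over divisors of the leading coefficient, n = -1 is a root, so (n + 1) is a factor; dividing leaves 3n**2 - 4n - 4.
The remaining quadratic factors as (n - 2)(3n + 2).

(3n + 2)(n + 1)(n - 2)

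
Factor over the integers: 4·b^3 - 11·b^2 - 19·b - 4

(4·b + 1)·(b + 1)·(b - 4)

Among the possible rational roots, b = -1/4 is a root, so (4·b + 1) is a factor; dividing leaves b^2 - 3·b - 4.
The remaining quadratic factors as (b - 4)(b + 1).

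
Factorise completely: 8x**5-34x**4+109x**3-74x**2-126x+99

(2x-3)(4x-3)(x+1)(x**2-3x+11)

By the rational root theorem, x = -1 is a root, so (x+1) is a factor; dividing leaves 8x**4-42x**3+151x**2-225x+99.
Continuing, x = 3/4 is a root, giving the factor (4x-3) and quotient 2x**3-9x**2+31x-33.
Next, x = 3/2 is a root, so (2x-3) is a factor; dividing leaves x**2-3x+11.
The quadratic x**2-3x+11 has discriminant -35 < 0 and is irreducible over ℤ.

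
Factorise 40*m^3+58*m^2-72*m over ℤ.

2*m*(4*m+9)*(5*m-4)

Pull out the common factor 2*m, then factor the remaining trinomial.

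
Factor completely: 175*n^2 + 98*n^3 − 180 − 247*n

(2*n + 5)*(7*n + 4)*(7*n − 9)

By the rational root theorem, n = −5/2 is a root, so (2*n + 5) is a factor; dividing leaves 49*n^2 − 35*n − 36.
The remaining quadratic factors as (7*n − 9)(7*n + 4).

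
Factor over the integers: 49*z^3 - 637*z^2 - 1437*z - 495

(7*z + 11)*(7*z + 3)*(z - 15)

Among the possible rational roots, z = 15 is a root, so (z - 15) is a factor; dividing leaves 49*z^2 + 98*z + 33.
The remaining quadratic factors as (7*z + 3)(7*z + 11).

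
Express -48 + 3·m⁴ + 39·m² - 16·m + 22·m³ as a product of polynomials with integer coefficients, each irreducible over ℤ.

Testing divisors of the constant over divisors of the leading coefficient, m = 1 is a root, giving the factor (m - 1) and quotient 3·m³ + 25·m² + 64·m + 48.
Then m = -4/3 is a root, so (3·m + 4) divides it; the quotient is m² + 7·m + 12.
The remaining quadratic factors as (m + 3)(m + 4).

(3·m + 4)·(m + 3)·(m + 4)·(m - 1)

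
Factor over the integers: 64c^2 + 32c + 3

Need a pair with product 64·3 = 192 and sum 32: that's 24 and 8.
Split the middle term: 64c^2 + 24c + 8c + 3 = 8c(8c + 3) + (8c + 3).

(8c + 1)(8c + 3)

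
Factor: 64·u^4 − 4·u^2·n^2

Pull out the common factor 4·u^2; 16·u^2 − n^2 is a difference of squares.

4·u^2·(4·u − n)·(4·u + n)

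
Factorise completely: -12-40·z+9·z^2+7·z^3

(7·z+2)·(z+3)·(z-2)

Among the possible rational roots, z = 2 is a root, so (z-2) is a factor; dividing leaves 7·z^2+23·z+6.
The remaining quadratic factors as (z+3)(7·z+2).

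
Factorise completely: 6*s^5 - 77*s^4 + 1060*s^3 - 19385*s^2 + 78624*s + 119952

Among the possible rational roots, s = -7/6 is a root, giving the factor (6*s + 7) and quotient s^4 - 14*s^3 + 193*s^2 - 3456*s + 17136.
Then s = 12 is a root, so (s - 12) is a factor; dividing leaves s^3 - 2*s^2 + 169*s - 1428.
Next, s = 7 is a root, so (s - 7) is a factor; dividing leaves s^2 + 5*s + 204.
The quadratic s^2 + 5*s + 204 has discriminant -791 < 0 and is irreducible over ℤ.

(6*s + 7)*(s - 12)*(s - 7)*(s^2 + 5*s + 204)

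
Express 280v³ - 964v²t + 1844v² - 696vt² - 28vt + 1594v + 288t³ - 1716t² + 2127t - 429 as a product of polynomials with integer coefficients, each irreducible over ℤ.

(10v - 3t + 13)(2v - 8t + 11)(14v + 12t - 3)

Group: 14v(20v² - 86vt + 136v + 24t² - 137t + 143) + (12t - 3)(20v² - 86vt + 136v + 24t² - 137t + 143); both groups contain (20v² - 86vt + 136v + 24t² - 137t + 143), so (14v + 12t - 3) is a factor with cofactor 20v² - 86vt + 136v + 24t² - 137t + 143.
The cofactor groups again: 20v² - 86vt + 136v + 24t² - 137t + 143 = 10v(2v - 8t + 11) + (-3t + 13)(2v - 8t + 11); both groups contain (2v - 8t + 11), giving (10v - 3t + 13)(2v - 8t + 11).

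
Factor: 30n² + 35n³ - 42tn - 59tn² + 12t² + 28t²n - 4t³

Group: 2t(-2t² + 7tn - 5n²) + (-7n - 6)(-2t² + 7tn - 5n²); both groups contain (-2t² + 7tn - 5n²), so (2t - 7n - 6) is a factor with cofactor -2t² + 7tn - 5n².
The cofactor groups again: -2t² + 7tn - 5n² = -t(2t - 5n) + n(2t - 5n); both groups contain (2t - 5n), giving -(t - n)(2t - 5n).

-(2t - 5n)(2t - 7n - 6)(t - n)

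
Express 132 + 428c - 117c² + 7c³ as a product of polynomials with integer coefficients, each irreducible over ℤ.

(7c + 2)(c - 11)(c - 6)

Trying the rational-root candidates, c = -2/7 is a root, so (7c + 2) divides it; the quotient is c² - 17c + 66.
The remaining quadratic factors as (c - 6)(c - 11).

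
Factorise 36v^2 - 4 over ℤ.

Factor out 4, leaving 9v^2 - 1, which is a difference of two squares.

4(3v + 1)(3v - 1)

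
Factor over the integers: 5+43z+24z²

(3z+5)(8z+1)

Need a pair with product 24·5 = 120 and sum 43: that's 40 and 3.
Split the middle term: 24z²+40z + 3z+5 = 8z(3z+5) + (3z+5).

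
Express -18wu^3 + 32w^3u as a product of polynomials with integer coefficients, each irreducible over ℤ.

Every term has a factor of 2wu. Then 16w^2 - 9u^2 = (4w)² − (3u)².

2uw(4w - 3u)(4w + 3u)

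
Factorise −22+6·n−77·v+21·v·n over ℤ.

Group as (21·v·n−77·v) + (6·n−22) = 7·v·(3·n−11) + 2·(3·n−11).
Both groups share the factor (3·n−11).

(3·n−11)·(7·v+2)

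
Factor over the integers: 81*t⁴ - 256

Write as (9*t²)² − (16)², then factor 9*t² - 16 once more.

(3*t + 4)*(3*t - 4)*(9*t² + 16)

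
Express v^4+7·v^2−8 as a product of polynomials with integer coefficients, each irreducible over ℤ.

(v+1)·(v−1)·(v^2+8)

Substitute u = v^2 to get a quadratic in u, then factor.
v^2+8 is irreducible over ℤ (always positive, so no real roots).
v^2−1 is a difference of squares.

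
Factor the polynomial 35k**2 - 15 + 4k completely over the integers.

Need a pair with product 35·(-15) = -525 and sum 4: that's -21 and 25.
Split the middle term: 35k**2 - 21k + 25k - 15 = 7k(5k - 3) + 5(5k - 3).

(5k - 3)(7k + 5)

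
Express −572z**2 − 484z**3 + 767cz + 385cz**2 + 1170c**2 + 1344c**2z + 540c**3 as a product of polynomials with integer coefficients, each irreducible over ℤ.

(10c + 11z)(6c + 11z + 13)(9c − 4z)

Group: 9c(60c**2 + 176cz + 130c + 121z**2 + 143z) − 4z(60c**2 + 176cz + 130c + 121z**2 + 143z); both groups contain (60c**2 + 176cz + 130c + 121z**2 + 143z), so (9c − 4z) is a factor with cofactor 60c**2 + 176cz + 130c + 121z**2 + 143z.
The cofactor groups again: 60c**2 + 176cz + 130c + 121z**2 + 143z = 10c(6c + 11z + 13) + 11z(6c + 11z + 13); both groups contain (6c + 11z + 13), giving (10c + 11z)(6c + 11z + 13).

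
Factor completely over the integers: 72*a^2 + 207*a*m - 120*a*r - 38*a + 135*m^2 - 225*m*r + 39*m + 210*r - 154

Group: 8*a*(9*a + 9*m - 15*r + 11) + (15*m - 14)*(9*a + 9*m - 15*r + 11); both groups contain (9*a + 9*m - 15*r + 11).

(8*a + 15*m - 14)*(9*a + 9*m - 15*r + 11)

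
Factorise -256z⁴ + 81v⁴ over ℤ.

Difference of squares twice: with A = 3v and B = 4z, A⁴ − B⁴ = (A² − B²)(A² + B²), and A² − B² factors again.

(3v + 4z)(3v - 4z)(9v² + 16z²)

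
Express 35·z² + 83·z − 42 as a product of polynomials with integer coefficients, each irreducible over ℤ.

Need a pair with product 35·(−42) = −1470 and sum 83: that's 98 and −15.
Split the middle term: 35·z² + 98·z − 15·z − 42 = 7·z·(5·z + 14) − 3·(5·z + 14).

(5·z + 14)·(7·z − 3)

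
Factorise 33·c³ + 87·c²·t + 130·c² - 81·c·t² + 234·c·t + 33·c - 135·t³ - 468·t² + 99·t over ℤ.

Group: c·(33·c² - 12·c·t + 130·c - 45·t² - 156·t + 33) + 3·t·(33·c² - 12·c·t + 130·c - 45·t² - 156·t + 33); both groups contain (33·c² - 12·c·t + 130·c - 45·t² - 156·t + 33), so (c + 3·t) is a factor with cofactor 33·c² - 12·c·t + 130·c - 45·t² - 156·t + 33.
The cofactor groups again: 33·c² - 12·c·t + 130·c - 45·t² - 156·t + 33 = 11·c·(3·c + 3·t + 11) + (-15·t + 3)·(3·c + 3·t + 11); both groups contain (3·c + 3·t + 11), giving (11·c - 15·t + 3)·(3·c + 3·t + 11).

(11·c - 15·t + 3)·(3·c + 3·t + 11)·(c + 3·t)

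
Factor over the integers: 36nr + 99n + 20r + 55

(4r + 11)(9n + 5)

Group as (36nr + 99n) + (20r + 55) = 9n(4r + 11) + 5(4r + 11).
Both groups share the factor (4r + 11).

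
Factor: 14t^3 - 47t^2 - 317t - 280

Trying the rational-root candidates, t = -5/2 is a root, so (2t + 5) is a factor; dividing leaves 7t^2 - 41t - 56.
The remaining quadratic factors as (7t + 8)(t - 7).

(2t + 5)(7t + 8)(t - 7)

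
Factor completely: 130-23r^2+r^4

(r^2-10)(r^2-13)

Substitute u = r^2 to get a quadratic in u, then factor.
r^2-13 is irreducible over ℤ (13 is not a perfect square).
r^2-10 is irreducible over ℤ (10 is not a perfect square).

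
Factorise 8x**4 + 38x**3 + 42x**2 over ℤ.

Pull out the common factor 2x**2, then factor the remaining trinomial.

2x**2(4x + 7)(x + 3)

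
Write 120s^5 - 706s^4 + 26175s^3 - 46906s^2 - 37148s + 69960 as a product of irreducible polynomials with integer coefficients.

(4s - 5)(5s + 6)(6s - 11)(s^2 - 4s + 212)

By the rational root theorem, s = -6/5 is a root, giving the factor (5s + 6) and quotient 24s^4 - 170s^3 + 5439s^2 - 15908s + 11660.
Then s = 11/6 is a root, so (6s - 11) is a factor; dividing leaves 4s^3 - 21s^2 + 868s - 1060.
Next, s = 5/4 is a root, giving the factor (4s - 5) and quotient s^2 - 4s + 212.
The quadratic s^2 - 4s + 212 has discriminant -832 < 0 and is irreducible over ℤ.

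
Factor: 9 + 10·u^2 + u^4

(u^2 + 1)·(u^2 + 9)

Substitute w = u^2 to get a quadratic in w, then factor.
u^2 + 1 is irreducible over ℤ (sum of squares).
u^2 + 9 is irreducible over ℤ (sum of squares).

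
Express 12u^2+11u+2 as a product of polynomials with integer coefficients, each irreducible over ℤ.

Need a pair with product 12·2 = 24 and sum 11: that's 3 and 8.
Split the middle term: 12u^2+3u + 8u+2 = 3u(4u+1) + 2(4u+1).

(3u+2)(4u+1)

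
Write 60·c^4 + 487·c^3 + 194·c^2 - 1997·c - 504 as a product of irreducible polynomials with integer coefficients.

Among the possible rational roots, c = 9/5 is a root, so (5·c - 9) is a factor; dividing leaves 12·c^3 + 119·c^2 + 253·c + 56.
Continuing, c = -8/3 is a root, so (3·c + 8) is a factor; dividing leaves 4·c^2 + 29·c + 7.
The remaining quadratic factors as (c + 7)(4·c + 1).

(3·c + 8)·(4·c + 1)·(5·c - 9)·(c + 7)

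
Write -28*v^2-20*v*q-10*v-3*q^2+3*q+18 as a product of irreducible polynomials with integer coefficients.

Group: -14*v*(2*v+q+2) + (-3*q+9)*(2*v+q+2); both groups contain (2*v+q+2).

-(14*v+3*q-9)*(2*v+q+2)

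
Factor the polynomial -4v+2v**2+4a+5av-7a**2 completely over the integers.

-(7a+2v-4)(a-v)

Group: -a(7a+2v-4) + v(7a+2v-4); both groups contain (7a+2v-4).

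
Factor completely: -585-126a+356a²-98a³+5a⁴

By the rational root theorem, a = 15 is a root, giving the factor (a-15) and quotient 5a³-23a²+11a+39.
Then a = 13/5 is a root, giving the factor (5a-13) and quotient a²-2a-3.
The remaining quadratic factors as (a+1)(a-3).

(5a-13)(a+1)(a-15)(a-3)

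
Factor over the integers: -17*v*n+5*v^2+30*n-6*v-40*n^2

(v-5*n)*(5*v+8*n-6)

Group: v*(5*v+8*n-6) - 5*n*(5*v+8*n-6); both groups contain (5*v+8*n-6).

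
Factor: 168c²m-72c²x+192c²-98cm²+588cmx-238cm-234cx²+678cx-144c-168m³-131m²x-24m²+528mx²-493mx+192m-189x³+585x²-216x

Group: 6c(28cm-12cx+32c+21m²+40mx+3m-21x²+65x-24) + (-8m+9x)(28cm-12cx+32c+21m²+40mx+3m-21x²+65x-24); both groups contain (28cm-12cx+32c+21m²+40mx+3m-21x²+65x-24), so (6c-8m+9x) is a factor with cofactor 28cm-12cx+32c+21m²+40mx+3m-21x²+65x-24.
The cofactor groups again: 28cm-12cx+32c+21m²+40mx+3m-21x²+65x-24 = 4c(7m-3x+8) + (3m+7x-3)(7m-3x+8); both groups contain (7m-3x+8), giving (4c+3m+7x-3)(7m-3x+8).

(4c+3m+7x-3)(6c-8m+9x)(7m-3x+8)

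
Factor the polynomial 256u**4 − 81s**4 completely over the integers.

(4u − 3s)(4u + 3s)(16u**2 + 9s**2)

(4u)⁴ − (3s)⁴ = ((4u)² − (3s)²)((4u)² + (3s)²); the first factor splits again, the second (16u**2 + 9s**2) is irreducible.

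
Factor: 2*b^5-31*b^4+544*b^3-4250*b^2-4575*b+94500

By the rational root theorem, b = -4 is a root, giving the factor (b+4) and quotient 2*b^4-39*b^3+700*b^2-7050*b+23625.
Then b = 15/2 is a root, giving the factor (2*b-15) and quotient b^3-12*b^2+260*b-1575.
Next, b = 7 is a root, so (b-7) divides it; the quotient is b^2-5*b+225.
The quadratic b^2-5*b+225 has discriminant -875 < 0 and is irreducible over ℤ.

(2*b-15)*(b+4)*(b-7)*(b^2-5*b+225)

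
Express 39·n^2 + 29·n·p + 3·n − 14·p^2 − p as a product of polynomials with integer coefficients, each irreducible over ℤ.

Group: 3·n·(13·n + 14·p + 1) − p·(13·n + 14·p + 1); both groups contain (13·n + 14·p + 1).

(13·n + 14·p + 1)·(3·n − p)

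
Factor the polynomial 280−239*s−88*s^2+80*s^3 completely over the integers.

By the rational root theorem, s = 5/4 is a root, so (4*s−5) is a factor; dividing leaves 20*s^2+3*s−56.
The remaining quadratic factors as (4*s+7)(5*s−8).

(4*s+7)*(4*s−5)*(5*s−8)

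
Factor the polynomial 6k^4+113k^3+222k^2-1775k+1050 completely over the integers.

Trying the rational-root candidates, k = -15 is a root, so (k+15) divides it; the quotient is 6k^3+23k^2-123k+70.
Continuing, k = 5/2 is a root, giving the factor (2k-5) and quotient 3k^2+19k-14.
The remaining quadratic factors as (k+7)(3k-2).

(2k-5)(3k-2)(k+15)(k+7)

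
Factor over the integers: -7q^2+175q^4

Pull out the common factor 7q^2; 25q^2-1 is a difference of squares.

7q^2(5q+1)(5q-1)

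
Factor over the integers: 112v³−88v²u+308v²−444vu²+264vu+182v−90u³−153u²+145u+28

Group: 14v(8v²−8vu+18v−30u²+19u+4) + (3u+7)(8v²−8vu+18v−30u²+19u+4); both groups contain (8v²−8vu+18v−30u²+19u+4), so (14v+3u+7) is a factor with cofactor 8v²−8vu+18v−30u²+19u+4.
The cofactor groups again: 8v²−8vu+18v−30u²+19u+4 = 4v(2v−5u+4) + (6u+1)(2v−5u+4); both groups contain (2v−5u+4), giving (4v+6u+1)(2v−5u+4).

(2v−5u+4)(14v+3u+7)(4v+6u+1)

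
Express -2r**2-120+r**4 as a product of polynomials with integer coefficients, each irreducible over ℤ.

Substitute u = r**2 to get a quadratic in u, then factor.
r**2-12 is irreducible over ℤ (12 is not a perfect square).
r**2+10 is irreducible over ℤ (always positive, so no real roots).

(r**2+10)(r**2-12)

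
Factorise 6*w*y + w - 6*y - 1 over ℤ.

Group as (6*w*y + w) + (-6*y - 1) = w*(6*y + 1) - (6*y + 1).
Both groups share the factor (6*y + 1).

(6*y + 1)*(w - 1)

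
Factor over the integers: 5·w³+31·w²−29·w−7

(5·w+1)·(w+7)·(w−1)

Among the possible rational roots, w = −7 is a root, so (w+7) is a factor; dividing leaves 5·w²−4·w−1.
The remaining quadratic factors as (w−1)(5·w+1).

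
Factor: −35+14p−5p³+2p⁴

(2p−5)(p³+7)

Group as (2p⁴+14p) + (−5p³−35) = 2p(p³+7) − 5(p³+7).
Both groups share the factor (p³+7).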